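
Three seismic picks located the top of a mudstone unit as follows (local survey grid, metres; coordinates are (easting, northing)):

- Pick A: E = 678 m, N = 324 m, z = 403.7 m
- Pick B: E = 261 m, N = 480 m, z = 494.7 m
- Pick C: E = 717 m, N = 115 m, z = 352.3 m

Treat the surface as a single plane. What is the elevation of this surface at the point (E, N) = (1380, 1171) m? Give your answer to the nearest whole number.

Let the plane be z = a·E + b·N + c.
Pick B−Pick A: −417a + 156b = 91;  Pick C−Pick A: 39a − 209b = −51.4.
Solving gives a = −0.13569, b = 0.22061.
Then c = 403.7 − a·678 − b·324 = 424.22.
At (1380, 1171): z = −187.3 + 258.3 + 424.22 = 495.3 m.

495 m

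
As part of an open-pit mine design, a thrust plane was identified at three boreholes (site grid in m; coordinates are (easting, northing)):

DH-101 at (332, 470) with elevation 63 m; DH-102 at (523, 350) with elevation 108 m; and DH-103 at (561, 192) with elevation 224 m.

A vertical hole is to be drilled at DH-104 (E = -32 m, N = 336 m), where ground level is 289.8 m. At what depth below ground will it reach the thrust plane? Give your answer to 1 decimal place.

Two edge vectors: DH-101→DH-102 = (191, -120, 45), DH-101→DH-103 = (229, -278, 161).
Normal n = (DH-101→DH-102) × (DH-101→DH-103) = (-6810, -20446, -25618).
So ∂z/∂E = −n_x/n_z = −0.26583 and ∂z/∂N = −n_y/n_z = −0.79811.
Intercept c from DH-101: 63 + 88.26 + 375.11 = 526.37.
At (-32, 336): z_contact = 8.51 − 268.17 + 526.37 = 266.71 m.
Depth below ground = 289.8 − 266.71 = 23.1 m.

23.1 m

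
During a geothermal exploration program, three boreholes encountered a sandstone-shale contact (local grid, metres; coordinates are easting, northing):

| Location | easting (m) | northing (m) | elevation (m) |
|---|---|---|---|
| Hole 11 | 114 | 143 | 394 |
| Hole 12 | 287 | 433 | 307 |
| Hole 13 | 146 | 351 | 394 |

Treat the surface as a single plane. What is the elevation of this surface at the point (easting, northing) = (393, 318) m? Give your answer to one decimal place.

223.2 m

Let the plane be z = a·easting + b·northing + c.
Hole 12−Hole 11: 173a + 290b = −87;  Hole 13−Hole 11: 32a + 208b = 0.
Solving gives a = −0.67765, b = 0.10425.
Then c = 394 − a·114 − b·143 = 456.34.
At (393, 318): z = −266.3 + 33.2 + 456.34 = 223.2 m.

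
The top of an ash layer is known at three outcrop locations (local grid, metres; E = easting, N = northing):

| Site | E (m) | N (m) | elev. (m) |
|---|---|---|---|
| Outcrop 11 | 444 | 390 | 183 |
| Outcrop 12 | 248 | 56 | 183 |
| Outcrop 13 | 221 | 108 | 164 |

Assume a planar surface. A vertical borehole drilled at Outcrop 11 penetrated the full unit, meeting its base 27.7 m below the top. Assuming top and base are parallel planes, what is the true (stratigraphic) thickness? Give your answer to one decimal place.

25.9 m

Two edge vectors: Outcrop 11→Outcrop 12 = (-196, -334, 0), Outcrop 11→Outcrop 13 = (-223, -282, -19).
Normal n = (Outcrop 11→Outcrop 12) × (Outcrop 11→Outcrop 13) = (6346, -3724, -19210).
So ∂z/∂E = −n_x/n_z = 0.33035 and ∂z/∂N = −n_y/n_z = −0.19386.
|∇z| = √(a²+b²) = 0.38303, so dip δ = arctan(0.38303) = 20.96°.
True thickness = vertical thickness × cos δ = 27.7 × cos 20.96° = 25.9 m.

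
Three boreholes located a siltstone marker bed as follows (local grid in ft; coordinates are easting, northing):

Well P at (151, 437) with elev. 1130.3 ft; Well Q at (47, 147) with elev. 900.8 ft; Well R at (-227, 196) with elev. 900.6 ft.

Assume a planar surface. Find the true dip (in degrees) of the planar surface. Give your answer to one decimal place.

Two edge vectors: Well P→Well Q = (-104, -290, -229.5), Well P→Well R = (-378, -241, -229.7).
Normal n = (Well P→Well Q) × (Well P→Well R) = (11303.5, 62862.2, -84556).
So ∂z/∂easting = −n_x/n_z = 0.13368 and ∂z/∂northing = −n_y/n_z = 0.74344.
Gradient magnitude |∇z| = √(a² + b²) = √(0.01787 + 0.55270) = 0.75536.
True dip = arctan(0.75536) = 37.1°, dipping toward S (azimuth ≈ 190°).

37.1°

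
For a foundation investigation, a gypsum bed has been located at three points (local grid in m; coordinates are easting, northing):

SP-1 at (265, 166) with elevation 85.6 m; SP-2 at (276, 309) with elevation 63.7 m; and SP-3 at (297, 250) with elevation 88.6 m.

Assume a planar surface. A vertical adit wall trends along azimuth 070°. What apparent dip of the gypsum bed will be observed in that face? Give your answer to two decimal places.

27.25°

Let the plane be z = a·easting + b·northing + c.
SP-2−SP-1: 11a + 143b = −21.9;  SP-3−SP-1: 32a + 84b = 3.
Solving gives a = 0.62119, b = −0.20093.
Unit vector along 070° is (sin 70°, cos 70°) = (0.9397, 0.3420).
Slope in that direction = a·(0.9397) + b·(0.3420) = 0.51501.
Apparent dip = arctan|0.51501| = 27.25° (true dip is 33.1°, so apparent ≤ true as expected).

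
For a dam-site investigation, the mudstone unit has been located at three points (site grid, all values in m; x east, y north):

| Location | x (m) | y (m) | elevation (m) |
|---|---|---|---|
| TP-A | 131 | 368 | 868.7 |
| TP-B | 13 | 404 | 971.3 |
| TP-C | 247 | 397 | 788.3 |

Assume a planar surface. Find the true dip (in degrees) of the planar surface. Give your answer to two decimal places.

39.87°

Two edge vectors: TP-A→TP-B = (-118, 36, 102.6), TP-A→TP-C = (116, 29, -80.4).
Normal n = (TP-A→TP-B) × (TP-A→TP-C) = (-5869.8, 2414.4, -7598).
So ∂z/∂x = −n_x/n_z = −0.77255 and ∂z/∂y = −n_y/n_z = 0.31777.
Gradient magnitude |∇z| = √(a² + b²) = √(0.59683 + 0.10098) = 0.83535.
True dip = arctan(0.83535) = 39.87°, dipping toward ESE (azimuth ≈ 112°).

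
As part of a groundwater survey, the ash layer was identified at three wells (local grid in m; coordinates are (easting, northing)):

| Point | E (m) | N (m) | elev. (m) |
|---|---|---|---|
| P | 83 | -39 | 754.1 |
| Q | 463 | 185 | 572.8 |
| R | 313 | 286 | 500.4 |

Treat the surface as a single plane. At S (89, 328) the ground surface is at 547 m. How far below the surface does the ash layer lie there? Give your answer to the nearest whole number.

72 m

Let the plane be z = a·E + b·N + c.
Q−P: 380a + 224b = −181.3;  R−P: 230a + 325b = −253.7.
Solving gives a = −0.02909, b = −0.76003.
Then c = 754.1 − a·83 − b·-39 = 726.87.
At (89, 328): z_contact = −2.6 − 249.3 + 726.87 = 475.0 m.
Depth below ground = 547 − 475.0 = 72 m.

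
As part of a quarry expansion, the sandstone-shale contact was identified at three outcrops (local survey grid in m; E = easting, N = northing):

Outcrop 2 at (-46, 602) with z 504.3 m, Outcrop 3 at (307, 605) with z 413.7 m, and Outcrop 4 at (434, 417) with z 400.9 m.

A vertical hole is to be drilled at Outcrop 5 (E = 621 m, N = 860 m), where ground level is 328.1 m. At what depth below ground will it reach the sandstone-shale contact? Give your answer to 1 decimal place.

Let the plane be z = a·E + b·N + c.
Outcrop 3−Outcrop 2: 353a + 3b = −90.6;  Outcrop 4−Outcrop 2: 480a − 185b = −103.4.
Solving gives a = −0.25577, b = −0.10469.
Then c = 504.3 − a·-46 − b·602 = 555.56.
At (621, 860): z_contact = −158.83 − 90.04 + 555.56 = 306.69 m.
Depth below ground = 328.1 − 306.69 = 21.4 m.

21.4 m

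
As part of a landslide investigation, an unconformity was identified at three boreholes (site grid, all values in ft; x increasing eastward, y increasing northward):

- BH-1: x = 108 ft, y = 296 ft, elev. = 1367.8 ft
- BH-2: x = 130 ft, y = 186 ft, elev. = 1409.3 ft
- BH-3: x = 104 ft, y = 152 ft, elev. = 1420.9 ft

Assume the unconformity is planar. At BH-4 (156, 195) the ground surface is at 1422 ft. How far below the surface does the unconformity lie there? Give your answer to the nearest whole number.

Let the plane be z = a·x + b·y + c.
BH-2−BH-1: 22a − 110b = 41.5;  BH-3−BH-1: −4a − 144b = 53.1.
Solving gives a = 0.03742, b = −0.36979.
Then c = 1367.8 − a·108 − b·296 = 1473.22.
At (156, 195): z_contact = 5.8 − 72.1 + 1473.22 = 1406.9 ft.
Depth below ground = 1422 − 1406.9 = 15 ft.

15 ft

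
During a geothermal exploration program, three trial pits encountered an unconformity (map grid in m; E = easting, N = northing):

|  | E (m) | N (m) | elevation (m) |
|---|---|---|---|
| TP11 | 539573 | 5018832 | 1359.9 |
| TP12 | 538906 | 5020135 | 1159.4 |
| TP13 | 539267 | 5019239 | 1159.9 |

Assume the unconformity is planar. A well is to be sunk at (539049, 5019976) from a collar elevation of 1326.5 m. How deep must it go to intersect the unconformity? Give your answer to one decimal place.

56.0 m

Let the plane be z = a·E + b·N + c.
TP12−TP11: −667a + 1303b = −200.5;  TP13−TP11: −306a + 407b = −200.
Solving gives a = 1.406663314, b = 0.566189125.
Then c = 1359.9 − a·539573 − b·5018832 = −3599245.74.
At (539049, 5019976): z_contact = 758260.45 + 2842255.82 − 3599245.74 = 1270.53 m.
Depth below ground = 1326.5 − 1270.53 = 56.0 m.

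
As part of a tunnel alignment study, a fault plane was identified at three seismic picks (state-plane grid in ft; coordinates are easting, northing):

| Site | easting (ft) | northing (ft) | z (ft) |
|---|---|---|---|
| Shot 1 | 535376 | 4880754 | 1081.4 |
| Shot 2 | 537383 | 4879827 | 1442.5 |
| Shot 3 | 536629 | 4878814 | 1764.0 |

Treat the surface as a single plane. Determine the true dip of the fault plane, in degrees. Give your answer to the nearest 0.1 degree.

18.6°

Let the plane be z = a·easting + b·northing + c.
Shot 2−Shot 1: 2007a − 927b = 361.1;  Shot 3−Shot 1: 1253a − 1940b = 682.6.
Solving gives a = 0.02480, b = −0.33584.
Gradient magnitude |∇z| = √(a² + b²) = √(0.00062 + 0.11279) = 0.33675.
True dip = arctan(0.33675) = 18.6°, dipping toward N (azimuth ≈ 356°).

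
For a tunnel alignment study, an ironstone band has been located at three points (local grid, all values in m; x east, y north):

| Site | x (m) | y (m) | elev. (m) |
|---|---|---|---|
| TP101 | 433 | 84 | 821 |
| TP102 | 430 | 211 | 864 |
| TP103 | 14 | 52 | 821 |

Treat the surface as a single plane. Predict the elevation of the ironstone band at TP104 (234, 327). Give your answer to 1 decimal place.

Two edge vectors: TP101→TP102 = (-3, 127, 43), TP101→TP103 = (-419, -32, 0).
Normal n = (TP101→TP102) × (TP101→TP103) = (1376, -18017, 53309).
So ∂z/∂x = −n_x/n_z = −0.02581 and ∂z/∂y = −n_y/n_z = 0.33797.
Intercept c from TP101: 821 + 11.18 − 28.39 = 803.79.
At (234, 327): z = −6.0 + 110.5 + 803.79 = 908.3 m.

908.3 m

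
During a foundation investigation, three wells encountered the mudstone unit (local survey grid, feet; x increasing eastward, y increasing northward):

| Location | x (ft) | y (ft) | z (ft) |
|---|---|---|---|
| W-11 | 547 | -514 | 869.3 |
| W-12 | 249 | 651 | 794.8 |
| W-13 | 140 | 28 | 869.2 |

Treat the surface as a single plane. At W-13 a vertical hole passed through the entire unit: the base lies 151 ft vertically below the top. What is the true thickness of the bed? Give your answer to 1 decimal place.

149.1 ft

Two edge vectors: W-11→W-12 = (-298, 1165, -74.5), W-11→W-13 = (-407, 542, -0.1).
Normal n = (W-11→W-12) × (W-11→W-13) = (40262.5, 30291.7, 312639).
So ∂z/∂x = −n_x/n_z = −0.12878 and ∂z/∂y = −n_y/n_z = −0.09689.
|∇z| = √(a²+b²) = 0.16116, so dip δ = arctan(0.16116) = 9.16°.
True thickness = vertical thickness × cos δ = 151 × cos 9.16° = 149.1 ft.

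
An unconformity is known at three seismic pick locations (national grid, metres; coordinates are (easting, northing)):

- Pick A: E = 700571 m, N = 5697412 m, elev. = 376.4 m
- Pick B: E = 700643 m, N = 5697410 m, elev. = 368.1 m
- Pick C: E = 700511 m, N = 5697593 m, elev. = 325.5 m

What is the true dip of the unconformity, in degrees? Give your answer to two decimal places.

Two edge vectors: Pick A→Pick B = (72, -2, -8.3), Pick A→Pick C = (-60, 181, -50.9).
Normal n = (Pick A→Pick B) × (Pick A→Pick C) = (1604.1, 4162.8, 12912).
So ∂z/∂E = −n_x/n_z = −0.12423 and ∂z/∂N = −n_y/n_z = −0.32240.
Gradient magnitude |∇z| = √(a² + b²) = √(0.01543 + 0.10394) = 0.34551.
True dip = arctan(0.34551) = 19.06°, dipping toward NNE (azimuth ≈ 021°).

19.06°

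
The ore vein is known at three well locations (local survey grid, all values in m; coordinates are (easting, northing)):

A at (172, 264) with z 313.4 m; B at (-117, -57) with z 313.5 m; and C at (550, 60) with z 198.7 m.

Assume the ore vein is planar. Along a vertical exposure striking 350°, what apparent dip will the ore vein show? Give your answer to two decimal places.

Let the plane be z = a·E + b·N + c.
B−A: −289a − 321b = 0.1;  C−A: 378a − 204b = −114.7.
Solving gives a = −0.20433, b = 0.18365.
Unit vector along 350° is (sin 350°, cos 350°) = (-0.1736, 0.9848).
Slope in that direction = a·(-0.1736) + b·(0.9848) = 0.21634.
Apparent dip = arctan|0.21634| = 12.21° (true dip is 15.4°, so apparent ≤ true as expected).

12.21°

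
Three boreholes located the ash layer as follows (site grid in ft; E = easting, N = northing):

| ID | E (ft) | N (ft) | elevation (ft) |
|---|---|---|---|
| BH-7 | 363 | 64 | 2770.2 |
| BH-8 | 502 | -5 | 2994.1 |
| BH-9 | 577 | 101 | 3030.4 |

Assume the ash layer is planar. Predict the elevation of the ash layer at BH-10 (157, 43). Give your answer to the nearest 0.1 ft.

2511.1 ft

Let the plane be z = a·E + b·N + c.
BH-8−BH-7: 139a − 69b = 223.9;  BH-9−BH-7: 214a + 37b = 260.2.
Solving gives a = 1.31790, b = −0.59002.
Then c = 2770.2 − a·363 − b·64 = 2329.56.
At (157, 43): z = 206.9 − 25.4 + 2329.56 = 2511.1 ft.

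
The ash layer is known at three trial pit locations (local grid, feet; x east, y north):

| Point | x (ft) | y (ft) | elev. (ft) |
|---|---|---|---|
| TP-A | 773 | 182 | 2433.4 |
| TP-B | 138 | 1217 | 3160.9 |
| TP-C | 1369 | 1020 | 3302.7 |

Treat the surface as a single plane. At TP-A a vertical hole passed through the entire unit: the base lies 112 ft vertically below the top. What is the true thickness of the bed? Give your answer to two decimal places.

83.49 ft

Let the plane be z = a·x + b·y + c.
TP-B−TP-A: −635a + 1035b = 727.5;  TP-C−TP-A: 596a + 838b = 869.3.
Solving gives a = 0.25247, b = 0.85779.
|∇z| = √(a²+b²) = 0.89417, so dip δ = arctan(0.89417) = 41.80°.
True thickness = vertical thickness × cos δ = 112 × cos 41.80° = 83.49 ft.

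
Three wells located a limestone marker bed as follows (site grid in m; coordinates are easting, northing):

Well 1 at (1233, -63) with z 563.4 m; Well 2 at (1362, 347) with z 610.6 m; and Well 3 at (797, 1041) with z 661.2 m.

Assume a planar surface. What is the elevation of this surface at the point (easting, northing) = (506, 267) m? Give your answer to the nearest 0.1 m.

Let the plane be z = a·easting + b·northing + c.
Well 2−Well 1: 129a + 410b = 47.2;  Well 3−Well 1: −436a + 1104b = 97.8.
Solving gives a = 0.037396, b = 0.103356.
Then c = 563.4 − a·1233 − b·-63 = 523.80.
At (506, 267): z = 18.9 + 27.6 + 523.80 = 570.3 m.

570.3 m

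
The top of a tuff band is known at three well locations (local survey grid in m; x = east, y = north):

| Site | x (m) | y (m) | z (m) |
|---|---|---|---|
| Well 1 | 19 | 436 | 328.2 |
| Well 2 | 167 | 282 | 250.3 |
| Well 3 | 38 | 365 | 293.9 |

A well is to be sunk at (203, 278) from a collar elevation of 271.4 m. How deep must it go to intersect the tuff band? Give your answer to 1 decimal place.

24.2 m

Let the plane be z = a·x + b·y + c.
Well 2−Well 1: 148a − 154b = −77.9;  Well 3−Well 1: 19a − 71b = −34.3.
Solving gives a = −0.03280, b = 0.47432.
Then c = 328.2 − a·19 − b·436 = 122.02.
At (203, 278): z_contact = −6.66 + 131.86 + 122.02 = 247.22 m.
Depth below ground = 271.4 − 247.22 = 24.2 m.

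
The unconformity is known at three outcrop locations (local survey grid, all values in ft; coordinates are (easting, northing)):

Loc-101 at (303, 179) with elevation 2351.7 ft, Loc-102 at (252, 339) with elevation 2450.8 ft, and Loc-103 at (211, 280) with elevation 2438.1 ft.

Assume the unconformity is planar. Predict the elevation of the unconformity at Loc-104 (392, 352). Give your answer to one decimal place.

2401.4 ft

Let the plane be z = a·E + b·N + c.
Loc-102−Loc-101: −51a + 160b = 99.1;  Loc-103−Loc-101: −92a + 101b = 86.4.
Solving gives a = −0.39867, b = 0.49230.
Then c = 2351.7 − a·303 − b·179 = 2384.38.
At (392, 352): z = −156.3 + 173.3 + 2384.38 = 2401.4 ft.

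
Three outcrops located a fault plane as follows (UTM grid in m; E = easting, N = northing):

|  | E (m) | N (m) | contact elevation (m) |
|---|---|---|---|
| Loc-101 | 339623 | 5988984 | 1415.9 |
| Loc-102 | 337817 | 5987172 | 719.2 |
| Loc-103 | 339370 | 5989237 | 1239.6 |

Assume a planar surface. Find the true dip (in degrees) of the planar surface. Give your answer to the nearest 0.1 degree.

29.4°

Two edge vectors: Loc-101→Loc-102 = (-1806, -1812, -696.7), Loc-101→Loc-103 = (-253, 253, -176.3).
Normal n = (Loc-101→Loc-102) × (Loc-101→Loc-103) = (495720.7, -142132.7, -915354).
So ∂z/∂E = −n_x/n_z = 0.54156 and ∂z/∂N = −n_y/n_z = −0.15528.
Gradient magnitude |∇z| = √(a² + b²) = √(0.29329 + 0.02411) = 0.56338.
True dip = arctan(0.56338) = 29.4°, dipping toward WNW (azimuth ≈ 286°).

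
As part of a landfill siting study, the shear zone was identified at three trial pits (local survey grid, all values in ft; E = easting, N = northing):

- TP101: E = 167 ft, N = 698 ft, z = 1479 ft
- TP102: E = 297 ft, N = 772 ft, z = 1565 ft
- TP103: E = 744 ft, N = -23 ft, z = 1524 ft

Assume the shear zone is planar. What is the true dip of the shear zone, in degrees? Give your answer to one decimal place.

30.0°

Let the plane be z = a·E + b·N + c.
TP102−TP101: 130a + 74b = 86;  TP103−TP101: 577a − 721b = 45.
Solving gives a = 0.47890, b = 0.32084.
Gradient magnitude |∇z| = √(a² + b²) = √(0.22935 + 0.10294) = 0.57645.
True dip = arctan(0.57645) = 30.0°, dipping toward SW (azimuth ≈ 236°).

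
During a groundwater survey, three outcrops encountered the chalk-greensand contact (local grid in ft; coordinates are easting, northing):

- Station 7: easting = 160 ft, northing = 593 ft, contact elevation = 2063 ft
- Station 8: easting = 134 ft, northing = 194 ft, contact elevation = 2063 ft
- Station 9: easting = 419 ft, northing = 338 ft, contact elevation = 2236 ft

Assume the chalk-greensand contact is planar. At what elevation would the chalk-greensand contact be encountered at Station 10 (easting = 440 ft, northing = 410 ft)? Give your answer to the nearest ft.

Two edge vectors: Station 7→Station 8 = (-26, -399, 0), Station 7→Station 9 = (259, -255, 173).
Normal n = (Station 7→Station 8) × (Station 7→Station 9) = (-69027, 4498, 109971).
So ∂z/∂easting = −n_x/n_z = 0.62768 and ∂z/∂northing = −n_y/n_z = −0.04090.
Intercept c from Station 7: 2063 − 100.43 + 24.25 = 1986.83.
At (440, 410): z = 276.2 − 16.8 + 1986.83 = 2246.2 ft.

2246 ft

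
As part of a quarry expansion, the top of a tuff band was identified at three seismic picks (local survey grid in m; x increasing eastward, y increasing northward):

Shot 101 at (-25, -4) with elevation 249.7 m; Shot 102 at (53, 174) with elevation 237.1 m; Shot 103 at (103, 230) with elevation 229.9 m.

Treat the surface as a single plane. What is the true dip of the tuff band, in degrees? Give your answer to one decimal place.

7.3°

Let the plane be z = a·x + b·y + c.
Shot 102−Shot 101: 78a + 178b = −12.6;  Shot 103−Shot 101: 128a + 234b = −19.8.
Solving gives a = −0.12710, b = −0.01509.
Gradient magnitude |∇z| = √(a² + b²) = √(0.01615 + 0.00023) = 0.12799.
True dip = arctan(0.12799) = 7.3°, dipping toward E (azimuth ≈ 083°).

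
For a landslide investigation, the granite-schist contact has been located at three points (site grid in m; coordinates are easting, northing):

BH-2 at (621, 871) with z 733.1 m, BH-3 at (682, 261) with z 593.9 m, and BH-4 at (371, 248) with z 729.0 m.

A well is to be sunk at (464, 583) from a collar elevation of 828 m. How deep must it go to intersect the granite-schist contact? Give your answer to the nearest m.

78 m

Let the plane be z = a·easting + b·northing + c.
BH-3−BH-2: 61a − 610b = −139.2;  BH-4−BH-2: −250a − 623b = −4.1.
Solving gives a = −0.44210, b = 0.18399.
Then c = 733.1 − a·621 − b·871 = 847.39.
At (464, 583): z_contact = −205.1 + 107.3 + 847.39 = 749.5 m.
Depth below ground = 828 − 749.5 = 78 m.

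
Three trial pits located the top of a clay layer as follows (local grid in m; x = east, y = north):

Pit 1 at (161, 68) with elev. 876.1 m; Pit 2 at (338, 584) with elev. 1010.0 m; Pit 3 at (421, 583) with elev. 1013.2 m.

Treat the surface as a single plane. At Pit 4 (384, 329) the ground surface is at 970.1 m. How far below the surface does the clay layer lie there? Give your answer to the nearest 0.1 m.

Two edge vectors: Pit 1→Pit 2 = (177, 516, 133.9), Pit 1→Pit 3 = (260, 515, 137.1).
Normal n = (Pit 1→Pit 2) × (Pit 1→Pit 3) = (1785.1, 10547.3, -43005).
So ∂z/∂x = −n_x/n_z = 0.04151 and ∂z/∂y = −n_y/n_z = 0.24526.
Intercept c from Pit 1: 876.1 − 6.68 − 16.68 = 852.74.
At (384, 329): z_contact = 15.94 + 80.69 + 852.74 = 949.37 m.
Depth below ground = 970.1 − 949.37 = 20.7 m.

20.7 m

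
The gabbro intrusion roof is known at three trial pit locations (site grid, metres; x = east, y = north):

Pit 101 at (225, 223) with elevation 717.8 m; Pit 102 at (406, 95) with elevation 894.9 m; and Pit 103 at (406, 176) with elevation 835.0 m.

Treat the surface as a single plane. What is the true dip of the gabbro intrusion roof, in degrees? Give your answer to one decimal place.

Let the plane be z = a·x + b·y + c.
Pit 102−Pit 101: 181a − 128b = 177.1;  Pit 103−Pit 101: 181a − 47b = 117.2.
Solving gives a = 0.45549, b = −0.73951.
Gradient magnitude |∇z| = √(a² + b²) = √(0.20747 + 0.54687) = 0.86853.
True dip = arctan(0.86853) = 41.0°, dipping toward NNW (azimuth ≈ 328°).

41.0°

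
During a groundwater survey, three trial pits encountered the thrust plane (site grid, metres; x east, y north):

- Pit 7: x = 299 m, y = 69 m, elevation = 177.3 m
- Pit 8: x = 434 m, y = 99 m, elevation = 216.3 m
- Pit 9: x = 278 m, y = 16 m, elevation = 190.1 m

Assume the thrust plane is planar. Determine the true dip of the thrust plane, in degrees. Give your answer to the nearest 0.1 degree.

Let the plane be z = a·x + b·y + c.
Pit 8−Pit 7: 135a + 30b = 39;  Pit 9−Pit 7: −21a − 53b = 12.8.
Solving gives a = 0.37563, b = −0.39034.
Gradient magnitude |∇z| = √(a² + b²) = √(0.14110 + 0.15237) = 0.54173.
True dip = arctan(0.54173) = 28.4°, dipping toward NW (azimuth ≈ 316°).

28.4°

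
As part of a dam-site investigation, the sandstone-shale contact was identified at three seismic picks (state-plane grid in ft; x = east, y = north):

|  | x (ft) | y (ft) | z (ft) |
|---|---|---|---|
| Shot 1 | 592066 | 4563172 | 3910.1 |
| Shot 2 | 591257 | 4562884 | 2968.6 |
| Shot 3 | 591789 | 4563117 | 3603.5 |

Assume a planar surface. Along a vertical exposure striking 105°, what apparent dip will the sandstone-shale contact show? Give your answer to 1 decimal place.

Two edge vectors: Shot 1→Shot 2 = (-809, -288, -941.5), Shot 1→Shot 3 = (-277, -55, -306.6).
Normal n = (Shot 1→Shot 2) × (Shot 1→Shot 3) = (36518.3, 12756.1, -35281).
So ∂z/∂x = −n_x/n_z = 1.03507 and ∂z/∂y = −n_y/n_z = 0.36156.
Unit vector along 105° is (sin 105°, cos 105°) = (0.9659, -0.2588).
Slope in that direction = a·(0.9659) + b·(-0.2588) = 0.90622.
Apparent dip = arctan|0.90622| = 42.2° (true dip is 47.6°, so apparent ≤ true as expected).

42.2°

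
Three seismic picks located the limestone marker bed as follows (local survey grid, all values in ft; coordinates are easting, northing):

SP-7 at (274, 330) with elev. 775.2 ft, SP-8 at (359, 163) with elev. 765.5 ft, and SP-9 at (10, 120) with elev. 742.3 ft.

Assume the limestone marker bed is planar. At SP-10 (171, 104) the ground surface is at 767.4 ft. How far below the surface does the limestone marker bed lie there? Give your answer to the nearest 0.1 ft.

17.5 ft

Two edge vectors: SP-7→SP-8 = (85, -167, -9.7), SP-7→SP-9 = (-264, -210, -32.9).
Normal n = (SP-7→SP-8) × (SP-7→SP-9) = (3457.3, 5357.3, -61938).
So ∂z/∂easting = −n_x/n_z = 0.05582 and ∂z/∂northing = −n_y/n_z = 0.08649.
Intercept c from SP-7: 775.2 − 15.29 − 28.54 = 731.36.
At (171, 104): z_contact = 9.55 + 9.00 + 731.36 = 749.90 ft.
Depth below ground = 767.4 − 749.90 = 17.5 ft.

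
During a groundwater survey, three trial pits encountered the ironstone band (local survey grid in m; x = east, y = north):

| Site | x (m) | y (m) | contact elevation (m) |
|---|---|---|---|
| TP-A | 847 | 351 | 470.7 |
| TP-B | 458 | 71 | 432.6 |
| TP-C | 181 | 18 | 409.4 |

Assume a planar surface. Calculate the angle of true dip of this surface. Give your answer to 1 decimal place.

Let the plane be z = a·x + b·y + c.
TP-B−TP-A: −389a − 280b = −38.1;  TP-C−TP-A: −666a − 333b = −61.3.
Solving gives a = 0.07862, b = 0.02685.
Gradient magnitude |∇z| = √(a² + b²) = √(0.00618 + 0.00072) = 0.08308.
True dip = arctan(0.08308) = 4.7°, dipping toward WSW (azimuth ≈ 251°).

4.7°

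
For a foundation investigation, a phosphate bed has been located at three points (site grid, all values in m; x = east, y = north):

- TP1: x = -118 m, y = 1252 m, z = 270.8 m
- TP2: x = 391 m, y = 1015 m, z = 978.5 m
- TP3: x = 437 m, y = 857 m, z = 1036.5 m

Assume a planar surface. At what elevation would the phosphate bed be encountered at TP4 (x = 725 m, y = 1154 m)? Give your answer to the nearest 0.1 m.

Two edge vectors: TP1→TP2 = (509, -237, 707.7), TP1→TP3 = (555, -395, 765.7).
Normal n = (TP1→TP2) × (TP1→TP3) = (98070.6, 3032.2, -69520).
So ∂z/∂x = −n_x/n_z = 1.410682 and ∂z/∂y = −n_y/n_z = 0.043616.
Intercept c from TP1: 270.8 + 166.46 − 54.61 = 382.65.
At (725, 1154): z = 1022.7 + 50.3 + 382.65 = 1455.7 m.

1455.7 m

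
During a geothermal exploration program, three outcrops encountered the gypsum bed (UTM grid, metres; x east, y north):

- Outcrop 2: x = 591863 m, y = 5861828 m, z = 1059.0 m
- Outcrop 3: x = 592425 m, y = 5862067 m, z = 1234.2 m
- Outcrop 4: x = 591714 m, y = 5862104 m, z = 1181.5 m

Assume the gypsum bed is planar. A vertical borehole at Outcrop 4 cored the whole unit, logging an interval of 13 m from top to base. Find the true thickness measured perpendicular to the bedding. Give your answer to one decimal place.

Two edge vectors: Outcrop 2→Outcrop 3 = (562, 239, 175.2), Outcrop 2→Outcrop 4 = (-149, 276, 122.5).
Normal n = (Outcrop 2→Outcrop 3) × (Outcrop 2→Outcrop 4) = (-19077.7, -94949.8, 190723).
So ∂z/∂x = −n_x/n_z = 0.10003 and ∂z/∂y = −n_y/n_z = 0.49784.
|∇z| = √(a²+b²) = 0.50779, so dip δ = arctan(0.50779) = 26.92°.
True thickness = vertical thickness × cos δ = 13 × cos 26.92° = 11.6 m.

11.6 m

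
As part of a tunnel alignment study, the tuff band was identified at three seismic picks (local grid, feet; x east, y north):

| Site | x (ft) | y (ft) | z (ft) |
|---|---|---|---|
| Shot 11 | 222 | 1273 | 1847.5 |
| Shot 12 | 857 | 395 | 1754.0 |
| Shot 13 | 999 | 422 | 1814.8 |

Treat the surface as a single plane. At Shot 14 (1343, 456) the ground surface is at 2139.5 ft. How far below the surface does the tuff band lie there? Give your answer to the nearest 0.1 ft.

188.9 ft

Two edge vectors: Shot 11→Shot 12 = (635, -878, -93.5), Shot 11→Shot 13 = (777, -851, -32.7).
Normal n = (Shot 11→Shot 12) × (Shot 11→Shot 13) = (-50857.9, -51885, 141821).
So ∂z/∂x = −n_x/n_z = 0.358606 and ∂z/∂y = −n_y/n_z = 0.365848.
Intercept c from Shot 11: 1847.5 − 79.61 − 465.73 = 1302.16.
At (1343, 456): z_contact = 481.61 + 166.83 + 1302.16 = 1950.60 ft.
Depth below ground = 2139.5 − 1950.60 = 188.9 ft.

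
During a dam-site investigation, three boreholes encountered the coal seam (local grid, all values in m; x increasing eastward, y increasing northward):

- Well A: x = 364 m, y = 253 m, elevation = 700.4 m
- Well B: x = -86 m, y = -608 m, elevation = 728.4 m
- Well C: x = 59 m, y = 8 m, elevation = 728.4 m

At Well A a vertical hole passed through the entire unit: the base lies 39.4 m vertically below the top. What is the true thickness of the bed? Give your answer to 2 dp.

Two edge vectors: Well A→Well B = (-450, -861, 28), Well A→Well C = (-305, -245, 28).
Normal n = (Well A→Well B) × (Well A→Well C) = (-17248, 4060, -152355).
So ∂z/∂x = −n_x/n_z = −0.11321 and ∂z/∂y = −n_y/n_z = 0.02665.
|∇z| = √(a²+b²) = 0.11630, so dip δ = arctan(0.11630) = 6.63°.
True thickness = vertical thickness × cos δ = 39.4 × cos 6.63° = 39.14 m.

39.14 m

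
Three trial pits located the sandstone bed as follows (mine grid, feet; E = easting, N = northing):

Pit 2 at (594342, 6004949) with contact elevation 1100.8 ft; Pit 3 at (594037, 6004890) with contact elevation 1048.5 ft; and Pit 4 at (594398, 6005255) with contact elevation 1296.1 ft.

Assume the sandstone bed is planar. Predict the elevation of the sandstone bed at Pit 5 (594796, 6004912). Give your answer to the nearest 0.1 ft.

Let the plane be z = a·E + b·N + c.
Pit 3−Pit 2: −305a − 59b = −52.3;  Pit 4−Pit 2: 56a + 306b = 195.3.
Solving gives a = 0.049775620, b = 0.629126030.
Then c = 1100.8 − a·594342 − b·6004949 = −3806352.67.
At (594796, 6004912): z = 29606.3 + 3777846.4 − 3806352.67 = 1100.1 ft.

1100.1 ft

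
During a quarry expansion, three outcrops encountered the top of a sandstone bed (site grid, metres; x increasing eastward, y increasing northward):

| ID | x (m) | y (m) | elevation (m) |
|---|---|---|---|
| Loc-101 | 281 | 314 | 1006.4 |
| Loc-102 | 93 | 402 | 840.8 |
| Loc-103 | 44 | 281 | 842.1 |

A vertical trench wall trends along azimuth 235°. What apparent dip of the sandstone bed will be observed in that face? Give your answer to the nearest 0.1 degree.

Two edge vectors: Loc-101→Loc-102 = (-188, 88, -165.6), Loc-101→Loc-103 = (-237, -33, -164.3).
Normal n = (Loc-101→Loc-102) × (Loc-101→Loc-103) = (-19923.2, 8358.8, 27060).
So ∂z/∂x = −n_x/n_z = 0.73626 and ∂z/∂y = −n_y/n_z = −0.30890.
Unit vector along 235° is (sin 235°, cos 235°) = (-0.8192, -0.5736).
Slope in that direction = a·(-0.8192) + b·(-0.5736) = −0.42593.
Apparent dip = arctan|0.42593| = 23.1° (true dip is 38.6°, so apparent ≤ true as expected).

23.1°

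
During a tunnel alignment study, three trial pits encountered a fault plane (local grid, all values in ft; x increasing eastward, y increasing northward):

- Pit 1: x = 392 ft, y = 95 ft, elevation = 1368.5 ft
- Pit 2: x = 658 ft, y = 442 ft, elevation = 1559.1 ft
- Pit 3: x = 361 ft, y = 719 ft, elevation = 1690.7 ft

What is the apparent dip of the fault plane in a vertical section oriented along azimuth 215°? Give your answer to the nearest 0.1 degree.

Let the plane be z = a·x + b·y + c.
Pit 2−Pit 1: 266a + 347b = 190.6;  Pit 3−Pit 1: −31a + 624b = 322.2.
Solving gives a = 0.04035, b = 0.51835.
Unit vector along 215° is (sin 215°, cos 215°) = (-0.5736, -0.8192).
Slope in that direction = a·(-0.5736) + b·(-0.8192) = −0.44775.
Apparent dip = arctan|0.44775| = 24.1° (true dip is 27.5°, so apparent ≤ true as expected).

24.1°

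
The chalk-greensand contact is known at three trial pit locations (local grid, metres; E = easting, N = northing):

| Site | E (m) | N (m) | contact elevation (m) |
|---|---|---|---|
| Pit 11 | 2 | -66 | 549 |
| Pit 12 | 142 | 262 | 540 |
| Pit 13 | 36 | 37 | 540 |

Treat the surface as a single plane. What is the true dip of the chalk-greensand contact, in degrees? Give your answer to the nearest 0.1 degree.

Let the plane be z = a·E + b·N + c.
Pit 12−Pit 11: 140a + 328b = −9;  Pit 13−Pit 11: 34a + 103b = −9.
Solving gives a = 0.61965, b = −0.29192.
Gradient magnitude |∇z| = √(a² + b²) = √(0.38396 + 0.08522) = 0.68497.
True dip = arctan(0.68497) = 34.4°, dipping toward WNW (azimuth ≈ 295°).

34.4°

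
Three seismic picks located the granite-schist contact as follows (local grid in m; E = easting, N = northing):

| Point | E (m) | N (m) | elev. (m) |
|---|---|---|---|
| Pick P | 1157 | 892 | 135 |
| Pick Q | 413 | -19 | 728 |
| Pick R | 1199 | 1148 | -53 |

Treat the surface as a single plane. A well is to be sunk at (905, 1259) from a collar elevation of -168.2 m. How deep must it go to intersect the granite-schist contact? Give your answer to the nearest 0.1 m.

Two edge vectors: Pick P→Pick Q = (-744, -911, 593), Pick P→Pick R = (42, 256, -188).
Normal n = (Pick P→Pick Q) × (Pick P→Pick R) = (19460, -114966, -152202).
So ∂z/∂E = −n_x/n_z = 0.127856 and ∂z/∂N = −n_y/n_z = −0.755351.
Intercept c from Pick P: 135 − 147.93 + 673.77 = 660.84.
At (905, 1259): z_contact = 115.71 − 950.99 + 660.84 = -174.43 m.
Depth below ground = -168.2 − (-174.43) = 6.2 m.

6.2 m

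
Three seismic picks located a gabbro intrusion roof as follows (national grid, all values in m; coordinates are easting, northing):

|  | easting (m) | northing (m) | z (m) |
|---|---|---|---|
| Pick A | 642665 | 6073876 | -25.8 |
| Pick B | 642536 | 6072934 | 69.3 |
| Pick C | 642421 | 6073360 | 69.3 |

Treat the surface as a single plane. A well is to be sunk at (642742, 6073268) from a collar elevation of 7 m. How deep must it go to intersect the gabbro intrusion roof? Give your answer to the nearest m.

Let the plane be z = a·easting + b·northing + c.
Pick B−Pick A: −129a − 942b = 95.1;  Pick C−Pick A: −244a − 516b = 95.1.
Solving gives a = −0.24811127, b = −0.06697839.
Then c = -25.8 − a·642665 − b·6073876 = 566245.08.
At (642742, 6073268): z_contact = −159471.5 − 406777.7 + 566245.08 = -4.2 m.
Depth below ground = 7 − (-4.2) = 11 m.

11 m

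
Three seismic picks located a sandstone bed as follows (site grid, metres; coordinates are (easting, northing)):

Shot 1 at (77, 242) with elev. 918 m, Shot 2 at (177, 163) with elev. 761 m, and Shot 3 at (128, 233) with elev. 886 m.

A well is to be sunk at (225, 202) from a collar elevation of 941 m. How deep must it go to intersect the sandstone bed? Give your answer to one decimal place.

137.2 m

Two edge vectors: Shot 1→Shot 2 = (100, -79, -157), Shot 1→Shot 3 = (51, -9, -32).
Normal n = (Shot 1→Shot 2) × (Shot 1→Shot 3) = (1115, -4807, 3129).
So ∂z/∂E = −n_x/n_z = −0.35634 and ∂z/∂N = −n_y/n_z = 1.53627.
Intercept c from Shot 1: 918 + 27.44 − 371.78 = 573.66.
At (225, 202): z_contact = −80.18 + 310.33 + 573.66 = 803.81 m.
Depth below ground = 941 − 803.81 = 137.2 m.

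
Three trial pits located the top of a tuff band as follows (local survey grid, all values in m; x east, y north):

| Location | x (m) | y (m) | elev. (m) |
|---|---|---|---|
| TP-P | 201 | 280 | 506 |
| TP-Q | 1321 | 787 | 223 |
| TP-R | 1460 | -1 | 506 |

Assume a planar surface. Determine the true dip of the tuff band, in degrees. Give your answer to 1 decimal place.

Two edge vectors: TP-P→TP-Q = (1120, 507, -283), TP-P→TP-R = (1259, -281, 0).
Normal n = (TP-P→TP-Q) × (TP-P→TP-R) = (-79523, -356297, -953033).
So ∂z/∂x = −n_x/n_z = −0.08344 and ∂z/∂y = −n_y/n_z = −0.37386.
Gradient magnitude |∇z| = √(a² + b²) = √(0.00696 + 0.13977) = 0.38305.
True dip = arctan(0.38305) = 21.0°, dipping toward NNE (azimuth ≈ 013°).

21.0°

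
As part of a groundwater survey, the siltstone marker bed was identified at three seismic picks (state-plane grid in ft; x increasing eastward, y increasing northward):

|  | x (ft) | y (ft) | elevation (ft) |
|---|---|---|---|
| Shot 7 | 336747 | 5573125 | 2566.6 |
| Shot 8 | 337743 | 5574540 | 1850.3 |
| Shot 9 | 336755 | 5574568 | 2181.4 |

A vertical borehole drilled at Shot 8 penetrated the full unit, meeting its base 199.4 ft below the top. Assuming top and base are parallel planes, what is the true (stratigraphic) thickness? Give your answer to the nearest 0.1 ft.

183.0 ft

Two edge vectors: Shot 7→Shot 8 = (996, 1415, -716.3), Shot 7→Shot 9 = (8, 1443, -385.2).
Normal n = (Shot 7→Shot 8) × (Shot 7→Shot 9) = (488562.9, 377928.8, 1425908).
So ∂z/∂x = −n_x/n_z = −0.34263 and ∂z/∂y = −n_y/n_z = −0.26504.
|∇z| = √(a²+b²) = 0.43318, so dip δ = arctan(0.43318) = 23.42°.
True thickness = vertical thickness × cos δ = 199.4 × cos 23.42° = 183.0 ft.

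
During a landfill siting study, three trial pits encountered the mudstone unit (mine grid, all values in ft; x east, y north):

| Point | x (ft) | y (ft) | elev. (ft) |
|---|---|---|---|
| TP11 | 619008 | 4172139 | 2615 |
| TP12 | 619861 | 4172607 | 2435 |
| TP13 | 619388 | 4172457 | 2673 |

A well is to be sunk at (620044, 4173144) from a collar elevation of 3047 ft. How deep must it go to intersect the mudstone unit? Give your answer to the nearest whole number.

Two edge vectors: TP11→TP12 = (853, 468, -180), TP11→TP13 = (380, 318, 58).
Normal n = (TP11→TP12) × (TP11→TP13) = (84384, -117874, 93414).
So ∂z/∂x = −n_x/n_z = −0.90333355 and ∂z/∂y = −n_y/n_z = 1.26184512.
Intercept c from TP11: 2615 + 559170.69 − 5264593.24 = −4702807.54.
At (620044, 4173144): z_contact = −560106.5 + 5265861.4 − 4702807.54 = 2947.3 ft.
Depth below ground = 3047 − 2947.3 = 100 ft.

100 ft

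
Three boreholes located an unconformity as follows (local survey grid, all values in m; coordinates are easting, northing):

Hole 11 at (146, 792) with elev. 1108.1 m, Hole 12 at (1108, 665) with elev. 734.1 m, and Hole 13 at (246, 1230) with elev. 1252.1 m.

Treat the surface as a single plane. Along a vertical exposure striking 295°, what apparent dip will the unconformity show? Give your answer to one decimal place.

Two edge vectors: Hole 11→Hole 12 = (962, -127, -374), Hole 11→Hole 13 = (100, 438, 144).
Normal n = (Hole 11→Hole 12) × (Hole 11→Hole 13) = (145524, -175928, 434056).
So ∂z/∂easting = −n_x/n_z = −0.33527 and ∂z/∂northing = −n_y/n_z = 0.40531.
Unit vector along 295° is (sin 295°, cos 295°) = (-0.9063, 0.4226).
Slope in that direction = a·(-0.9063) + b·(0.4226) = 0.47515.
Apparent dip = arctan|0.47515| = 25.4° (true dip is 27.7°, so apparent ≤ true as expected).

25.4°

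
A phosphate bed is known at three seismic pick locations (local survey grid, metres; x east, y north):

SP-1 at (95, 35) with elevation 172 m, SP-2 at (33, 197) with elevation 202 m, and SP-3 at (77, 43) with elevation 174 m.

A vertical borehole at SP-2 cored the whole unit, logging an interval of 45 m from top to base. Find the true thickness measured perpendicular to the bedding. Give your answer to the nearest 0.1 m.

44.3 m

Let the plane be z = a·x + b·y + c.
SP-2−SP-1: −62a + 162b = 30;  SP-3−SP-1: −18a + 8b = 2.
Solving gives a = −0.03471, b = 0.17190.
|∇z| = √(a²+b²) = 0.17537, so dip δ = arctan(0.17537) = 9.95°.
True thickness = vertical thickness × cos δ = 45 × cos 9.95° = 44.3 m.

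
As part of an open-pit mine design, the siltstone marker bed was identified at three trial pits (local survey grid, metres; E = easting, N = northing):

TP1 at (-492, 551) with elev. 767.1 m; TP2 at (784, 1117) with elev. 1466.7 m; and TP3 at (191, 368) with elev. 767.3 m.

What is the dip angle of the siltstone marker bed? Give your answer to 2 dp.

Let the plane be z = a·E + b·N + c.
TP2−TP1: 1276a + 566b = 699.6;  TP3−TP1: 683a − 183b = 0.2.
Solving gives a = 0.20665, b = 0.77017.
Gradient magnitude |∇z| = √(a² + b²) = √(0.04270 + 0.59316) = 0.79741.
True dip = arctan(0.79741) = 38.57°, dipping toward SSW (azimuth ≈ 195°).

38.57°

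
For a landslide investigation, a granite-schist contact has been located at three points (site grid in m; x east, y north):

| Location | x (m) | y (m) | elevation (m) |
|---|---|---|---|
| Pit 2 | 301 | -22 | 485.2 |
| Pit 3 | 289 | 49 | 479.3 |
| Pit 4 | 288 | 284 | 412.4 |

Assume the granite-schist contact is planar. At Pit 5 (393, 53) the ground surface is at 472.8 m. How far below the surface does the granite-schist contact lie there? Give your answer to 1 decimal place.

Let the plane be z = a·x + b·y + c.
Pit 3−Pit 2: −12a + 71b = −5.9;  Pit 4−Pit 2: −13a + 306b = −72.8.
Solving gives a = −1.22350, b = −0.28989.
Then c = 485.2 − a·301 − b·-22 = 847.10.
At (393, 53): z_contact = −480.84 − 15.36 + 847.10 = 350.90 m.
Depth below ground = 472.8 − 350.90 = 121.9 m.

121.9 m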